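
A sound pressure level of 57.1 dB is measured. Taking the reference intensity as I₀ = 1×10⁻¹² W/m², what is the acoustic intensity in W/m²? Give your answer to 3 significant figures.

L = 10·log₁₀(I/I₀) ⇒ I = I₀·10^(L/10) = 10⁻¹² × 10^5.71.

5.13e-07 W/m²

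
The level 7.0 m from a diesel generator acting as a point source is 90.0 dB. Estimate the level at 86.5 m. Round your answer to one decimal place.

For a point source, L₂ = L₁ − 20·log₁₀(r₂/r₁).
L₂ = 90.0 − 20·log₁₀(86.5/7.0) = 90.0 − 21.838 = 68.16 dB.

68.2 dB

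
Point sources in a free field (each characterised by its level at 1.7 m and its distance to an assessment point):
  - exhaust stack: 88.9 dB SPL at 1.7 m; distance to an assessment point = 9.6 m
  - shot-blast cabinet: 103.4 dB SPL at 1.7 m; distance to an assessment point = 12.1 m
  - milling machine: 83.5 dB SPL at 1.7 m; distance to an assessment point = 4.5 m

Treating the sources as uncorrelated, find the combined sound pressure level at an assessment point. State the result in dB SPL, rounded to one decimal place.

First find each source's level at the receiver (point-source: −20·log₁₀(r/r_ref)), then combine on an intensity basis.
exhaust stack: 88.9 − 20·log₁₀(9.6/1.7) = 88.9 − 15.04 = 73.86 dB SPL.
shot-blast cabinet: 103.4 − 20·log₁₀(12.1/1.7) = 103.4 − 17.05 = 86.35 dB SPL.
milling machine: 83.5 − 20·log₁₀(4.5/1.7) = 83.5 − 8.46 = 75.04 dB SPL.
Σ 10^(L/10) = 4.881e+08 → L_total = 10·log₁₀(4.881e+08) = 86.89 dB SPL.

86.9 dB SPL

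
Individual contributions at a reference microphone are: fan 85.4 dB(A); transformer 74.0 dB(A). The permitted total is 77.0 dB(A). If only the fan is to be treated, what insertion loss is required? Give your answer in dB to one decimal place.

11.4 dB

The untreated sources together contribute 10^(74.0/10) = 2.512e+07, i.e. 74.00 dB(A).
To meet 77.0 dB(A) overall, the treated fan may contribute at most 10^(77.0/10) − 2.512e+07 = 2.500e+07, i.e. 73.98 dB(A).
Required insertion loss = 85.4 − 73.98 = 11.42 dB.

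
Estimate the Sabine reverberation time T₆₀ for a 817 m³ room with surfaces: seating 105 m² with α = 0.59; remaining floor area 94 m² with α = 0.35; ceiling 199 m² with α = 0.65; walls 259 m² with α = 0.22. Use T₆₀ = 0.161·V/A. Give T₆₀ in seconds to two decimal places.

0.47 s

A = Σ Sᵢαᵢ = 105·0.59 + 94·0.35 + 199·0.65 + 259·0.22 = 281.18 m².
T₆₀ = 0.161 × 817 / 281.18 = 0.468 s.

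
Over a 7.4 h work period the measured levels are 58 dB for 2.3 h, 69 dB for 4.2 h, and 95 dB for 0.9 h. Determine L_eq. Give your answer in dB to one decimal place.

85.9 dB

The energy average is taken in the linear domain: L_eq = 10·log₁₀[(Σ tᵢ·10^(Lᵢ/10))/T], T = 7.4 h.
Σ tᵢ·10^(Lᵢ/10) = 2.3·10^(58/10) + 4.2·10^(69/10) + 0.9·10^(95/10) = 2.881e+09.
L_eq = 10·log₁₀(2.881e+09/7.4) = 85.90 dB.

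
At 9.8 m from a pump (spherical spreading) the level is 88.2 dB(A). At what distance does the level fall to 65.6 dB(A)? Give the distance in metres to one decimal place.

For a point source L₁ − L₂ = 20·log₁₀(r₂/r₁), so r₂ = r₁·10^((L₁−L₂)/20).
r₂ = 9.8·10^((88.2−65.6)/20) = 9.8·10^(22.6/20) = 132.20 m.

132.2 m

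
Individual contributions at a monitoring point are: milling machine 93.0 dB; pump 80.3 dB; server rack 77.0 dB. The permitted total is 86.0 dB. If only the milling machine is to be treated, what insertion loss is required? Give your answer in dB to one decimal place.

9.2 dB

The untreated sources together contribute 10^(80.3/10) + 10^(77.0/10) = 1.573e+08, i.e. 81.97 dB.
The limit corresponds to 10^(86.0/10) = 3.981e+08; subtracting the fixed part leaves 2.408e+08 for the milling machine, i.e. 83.82 dB.
So the milling machine must be reduced from 93.0 to 83.82 dB: IL = 9.18 dB.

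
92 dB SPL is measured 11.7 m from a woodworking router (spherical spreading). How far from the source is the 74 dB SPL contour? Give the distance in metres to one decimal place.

Point-source spreading drops the level by 20·log₁₀(r₂/r₁); inverting, r₂/r₁ = 10^(ΔL/20).
r₂ = 11.7·10^((92−74)/20) = 11.7·10^(18.0/20) = 92.94 m.

92.9 m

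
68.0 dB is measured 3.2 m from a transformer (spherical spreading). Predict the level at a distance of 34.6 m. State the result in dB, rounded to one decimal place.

47.3 dB

For a point source, L₂ = L₁ − 20·log₁₀(r₂/r₁).
L₂ = 68.0 − 20·log₁₀(34.6/3.2) = 68.0 − 20.679 = 47.32 dB.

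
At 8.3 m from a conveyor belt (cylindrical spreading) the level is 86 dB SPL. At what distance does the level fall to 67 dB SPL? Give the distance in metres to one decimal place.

Line-source spreading drops the level by 10·log₁₀(r₂/r₁); inverting, r₂/r₁ = 10^(ΔL/10).
r₂ = 8.3·10^((86−67)/10) = 8.3·10^(19.0/10) = 659.29 m.

659.3 m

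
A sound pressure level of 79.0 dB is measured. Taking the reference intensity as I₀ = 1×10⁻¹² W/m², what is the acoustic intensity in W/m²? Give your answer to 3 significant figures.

7.94e-05 W/m²

I = I₀·10^(L/10) = 10⁻¹² × 10^(79.0/10) = 10^(-4.100).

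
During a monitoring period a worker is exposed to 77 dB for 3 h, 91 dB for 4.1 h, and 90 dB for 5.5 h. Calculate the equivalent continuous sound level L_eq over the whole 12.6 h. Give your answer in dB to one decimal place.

89.3 dB

Weight each interval's intensity by its duration and average over T = 12.6 h:
Σ tᵢ·10^(Lᵢ/10) = 3·10^(77/10) + 4.1·10^(91/10) + 5.5·10^(90/10) = 1.081e+10.
L_eq = 10·log₁₀(1.081e+10/12.6) = 89.34 dB.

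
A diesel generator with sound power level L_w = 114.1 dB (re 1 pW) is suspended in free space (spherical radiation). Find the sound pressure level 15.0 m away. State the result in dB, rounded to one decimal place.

79.6 dB

L_p = L_w − 10·log₁₀(4π·r²) with r = 15.0 m.
4π·r² = 2827 m², 10·log₁₀ of that is 34.514 dB.
L_p = 114.1 − 34.514 = 79.59 dB.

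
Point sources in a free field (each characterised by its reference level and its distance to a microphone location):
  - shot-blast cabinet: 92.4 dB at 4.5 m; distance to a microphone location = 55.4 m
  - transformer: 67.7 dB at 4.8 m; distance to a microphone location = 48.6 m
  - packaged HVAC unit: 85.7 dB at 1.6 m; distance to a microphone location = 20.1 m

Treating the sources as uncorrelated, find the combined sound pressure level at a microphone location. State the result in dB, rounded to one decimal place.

First find each source's level at the receiver (point-source: −20·log₁₀(r/r_ref)), then combine on an intensity basis.
shot-blast cabinet: 92.4 − 20·log₁₀(55.4/4.5) = 92.4 − 21.81 = 70.59 dB.
transformer: 67.7 − 20·log₁₀(48.6/4.8) = 67.7 − 20.11 = 47.59 dB.
packaged HVAC unit: 85.7 − 20·log₁₀(20.1/1.6) = 85.7 − 21.98 = 63.72 dB.
Σ 10^(L/10) = 1.388e+07 → L_total = 10·log₁₀(1.388e+07) = 71.42 dB.

71.4 dB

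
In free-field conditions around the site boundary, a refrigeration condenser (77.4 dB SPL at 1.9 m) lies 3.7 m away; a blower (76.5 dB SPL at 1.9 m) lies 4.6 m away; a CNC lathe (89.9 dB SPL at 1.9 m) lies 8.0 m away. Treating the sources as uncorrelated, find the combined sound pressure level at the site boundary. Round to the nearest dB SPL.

Apply inverse-square spreading to bring every level to the receiver, then sum 10^(L/10).
refrigeration condenser: 77.4 − 20·log₁₀(3.7/1.9) = 77.4 − 5.79 = 71.61 dB SPL.
blower: 76.5 − 20·log₁₀(4.6/1.9) = 76.5 − 7.68 = 68.82 dB SPL.
CNC lathe: 89.9 − 20·log₁₀(8.0/1.9) = 89.9 − 12.49 = 77.41 dB SPL.
Σ 10^(L/10) = 7.723e+07 → L_total = 10·log₁₀(7.723e+07) = 78.88 dB SPL.

79 dB SPL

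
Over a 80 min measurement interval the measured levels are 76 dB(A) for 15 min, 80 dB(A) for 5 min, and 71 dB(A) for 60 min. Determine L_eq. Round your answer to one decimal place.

The energy average is taken in the linear domain: L_eq = 10·log₁₀[(Σ tᵢ·10^(Lᵢ/10))/T], T = 80 min.
Σ tᵢ·10^(Lᵢ/10) = 15·10^(76/10) + 5·10^(80/10) + 60·10^(71/10) = 1.853e+09.
L_eq = 10·log₁₀(1.853e+09/80) = 73.65 dB(A).

73.6 dB(A)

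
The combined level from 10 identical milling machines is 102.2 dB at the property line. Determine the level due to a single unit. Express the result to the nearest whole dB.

92 dB

Dividing the total intensity by 10 lowers the level by 10·log₁₀ 10 = 10.000 dB: L₁ = 102.2 − 10.000.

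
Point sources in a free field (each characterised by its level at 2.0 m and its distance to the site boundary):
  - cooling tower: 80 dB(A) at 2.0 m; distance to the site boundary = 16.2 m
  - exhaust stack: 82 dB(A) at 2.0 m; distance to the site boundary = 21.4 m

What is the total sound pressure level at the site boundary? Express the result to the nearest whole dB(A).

Apply inverse-square spreading to bring every level to the receiver, then sum 10^(L/10).
cooling tower: 80 − 20·log₁₀(16.2/2.0) = 80 − 18.17 = 61.83 dB(A).
exhaust stack: 82 − 20·log₁₀(21.4/2.0) = 82 − 20.59 = 61.41 dB(A).
Σ 10^(L/10) = 2.908e+06 → L_total = 10·log₁₀(2.908e+06) = 64.64 dB(A).

65 dB(A)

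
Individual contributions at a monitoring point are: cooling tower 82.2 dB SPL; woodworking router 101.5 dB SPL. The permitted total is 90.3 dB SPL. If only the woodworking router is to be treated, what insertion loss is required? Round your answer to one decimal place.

11.9 dB

Fixed contribution from the other source: Σ 10^(L/10) = 10^(82.2/10) = 1.660e+08 (82.20 dB SPL).
The limit corresponds to 10^(90.3/10) = 1.072e+09; subtracting the fixed part leaves 9.056e+08 for the woodworking router, i.e. 89.57 dB SPL.
So the woodworking router must be reduced from 101.5 to 89.57 dB SPL: IL = 11.93 dB.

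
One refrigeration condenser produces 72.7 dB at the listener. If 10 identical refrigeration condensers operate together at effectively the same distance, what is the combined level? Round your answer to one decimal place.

L_total = L₁ + 10·log₁₀ N for N identical incoherent sources.
L_total = 72.7 + 10·log₁₀(10) = 72.7 + 10.000 = 82.70 dB.

82.7 dB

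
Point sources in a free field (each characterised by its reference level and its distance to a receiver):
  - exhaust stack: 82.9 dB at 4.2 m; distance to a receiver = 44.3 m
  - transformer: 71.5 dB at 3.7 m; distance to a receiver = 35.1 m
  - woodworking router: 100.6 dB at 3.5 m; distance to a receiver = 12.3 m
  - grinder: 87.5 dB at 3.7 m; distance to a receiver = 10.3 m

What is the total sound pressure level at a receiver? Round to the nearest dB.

First find each source's level at the receiver (point-source: −20·log₁₀(r/r_ref)), then combine on an intensity basis.
exhaust stack: 82.9 − 20·log₁₀(44.3/4.2) = 82.9 − 20.46 = 62.44 dB.
transformer: 71.5 − 20·log₁₀(35.1/3.7) = 71.5 − 19.54 = 51.96 dB.
woodworking router: 100.6 − 20·log₁₀(12.3/3.5) = 100.6 − 10.92 = 89.68 dB.
grinder: 87.5 − 20·log₁₀(10.3/3.7) = 87.5 − 8.89 = 78.61 dB.
Σ 10^(L/10) = 1.004e+09 → L_total = 10·log₁₀(1.004e+09) = 90.02 dB.

90 dB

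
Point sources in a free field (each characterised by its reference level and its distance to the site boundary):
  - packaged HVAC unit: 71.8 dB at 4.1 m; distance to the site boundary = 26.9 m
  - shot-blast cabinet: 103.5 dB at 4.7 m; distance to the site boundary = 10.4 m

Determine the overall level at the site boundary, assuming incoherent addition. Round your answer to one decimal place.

Apply inverse-square spreading to bring every level to the receiver, then sum 10^(L/10).
packaged HVAC unit: 71.8 − 20·log₁₀(26.9/4.1) = 71.8 − 16.34 = 55.46 dB.
shot-blast cabinet: 103.5 − 20·log₁₀(10.4/4.7) = 103.5 − 6.90 = 96.60 dB.
Σ 10^(L/10) = 4.573e+09 → L_total = 10·log₁₀(4.573e+09) = 96.60 dB.

96.6 dB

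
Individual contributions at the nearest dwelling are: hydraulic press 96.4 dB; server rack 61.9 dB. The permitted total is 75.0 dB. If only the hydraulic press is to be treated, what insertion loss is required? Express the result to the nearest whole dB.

The untreated sources together contribute 10^(61.9/10) = 1.549e+06, i.e. 61.90 dB.
To meet 75.0 dB overall, the treated hydraulic press may contribute at most 10^(75.0/10) − 1.549e+06 = 3.007e+07, i.e. 74.78 dB.
So the hydraulic press must be reduced from 96.4 to 74.78 dB: IL = 21.62 dB.

22 dB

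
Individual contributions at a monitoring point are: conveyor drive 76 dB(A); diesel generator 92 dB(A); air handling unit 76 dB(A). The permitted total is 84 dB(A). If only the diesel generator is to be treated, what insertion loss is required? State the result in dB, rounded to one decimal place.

The untreated sources together contribute 10^(76/10) + 10^(76/10) = 7.962e+07, i.e. 79.01 dB(A).
To meet 84 dB(A) overall, the treated diesel generator may contribute at most 10^(84/10) − 7.962e+07 = 1.716e+08, i.e. 82.34 dB(A).
So the diesel generator must be reduced from 92 to 82.34 dB(A): IL = 9.66 dB.

9.7 dB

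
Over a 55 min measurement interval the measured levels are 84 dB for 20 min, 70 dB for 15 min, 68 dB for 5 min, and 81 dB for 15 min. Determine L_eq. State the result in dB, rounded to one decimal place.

Weight each interval's intensity by its duration and average over T = 55 min:
Σ tᵢ·10^(Lᵢ/10) = 20·10^(84/10) + 15·10^(70/10) + 5·10^(68/10) + 15·10^(81/10) = 7.094e+09.
L_eq = 10·log₁₀(7.094e+09/55) = 81.11 dB.

81.1 dB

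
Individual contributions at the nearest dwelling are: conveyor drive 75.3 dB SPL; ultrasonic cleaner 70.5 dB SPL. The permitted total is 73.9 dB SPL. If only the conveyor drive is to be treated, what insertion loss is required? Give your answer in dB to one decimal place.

Fixed contribution from the other source: Σ 10^(L/10) = 10^(70.5/10) = 1.122e+07 (70.50 dB SPL).
The limit corresponds to 10^(73.9/10) = 2.455e+07; subtracting the fixed part leaves 1.333e+07 for the conveyor drive, i.e. 71.25 dB SPL.
Required insertion loss = 75.3 − 71.25 = 4.05 dB.

4.1 dB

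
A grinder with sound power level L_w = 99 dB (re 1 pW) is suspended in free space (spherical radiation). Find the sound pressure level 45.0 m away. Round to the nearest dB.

55 dB

L_p = L_w − 10·log₁₀(4π·r²) with r = 45.0 m.
4π·r² = 2.545e+04 m², 10·log₁₀ of that is 44.056 dB.
L_p = 99 − 44.056 = 54.94 dB.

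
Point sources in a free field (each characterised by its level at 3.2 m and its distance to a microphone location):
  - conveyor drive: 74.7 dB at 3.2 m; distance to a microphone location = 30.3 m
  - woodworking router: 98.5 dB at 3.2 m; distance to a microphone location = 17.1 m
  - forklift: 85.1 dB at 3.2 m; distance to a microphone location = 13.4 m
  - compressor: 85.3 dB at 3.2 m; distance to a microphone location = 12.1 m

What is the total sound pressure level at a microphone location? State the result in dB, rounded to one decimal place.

Propagate each source to the receiver with L = L_ref − 20·log₁₀(r/r_ref), then add intensities.
conveyor drive: 74.7 − 20·log₁₀(30.3/3.2) = 74.7 − 19.53 = 55.17 dB.
woodworking router: 98.5 − 20·log₁₀(17.1/3.2) = 98.5 − 14.56 = 83.94 dB.
forklift: 85.1 − 20·log₁₀(13.4/3.2) = 85.1 − 12.44 = 72.66 dB.
compressor: 85.3 − 20·log₁₀(12.1/3.2) = 85.3 − 11.55 = 73.75 dB.
Σ 10^(L/10) = 2.904e+08 → L_total = 10·log₁₀(2.904e+08) = 84.63 dB.

84.6 dB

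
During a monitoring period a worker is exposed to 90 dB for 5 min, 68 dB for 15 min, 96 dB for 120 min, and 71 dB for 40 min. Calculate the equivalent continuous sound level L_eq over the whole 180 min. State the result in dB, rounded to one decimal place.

L_eq = 10·log₁₀[(1/T)·Σ tᵢ·10^(Lᵢ/10)] with T = 180 min.
Σ tᵢ·10^(Lᵢ/10) = 5·10^(90/10) + 15·10^(68/10) + 120·10^(96/10) + 40·10^(71/10) = 4.833e+11.
L_eq = 10·log₁₀(4.833e+11/180) = 94.29 dB.

94.3 dB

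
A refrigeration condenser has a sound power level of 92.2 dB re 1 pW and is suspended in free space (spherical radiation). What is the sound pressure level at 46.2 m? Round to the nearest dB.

48 dB

L_p = L_w − 10·log₁₀(4π·r²) with r = 46.2 m.
4π·r² = 2.682e+04 m², 10·log₁₀ of that is 44.285 dB.
L_p = 92.2 − 44.285 = 47.92 dB.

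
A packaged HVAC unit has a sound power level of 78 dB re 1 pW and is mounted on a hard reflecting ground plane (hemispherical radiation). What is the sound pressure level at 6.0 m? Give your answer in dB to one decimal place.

54.5 dB

L_p = L_w − 10·log₁₀(2π·r²) with r = 6.0 m.
2π·r² = 226.2 m², 10·log₁₀ of that is 23.545 dB.
L_p = 78 − 23.545 = 54.46 dB.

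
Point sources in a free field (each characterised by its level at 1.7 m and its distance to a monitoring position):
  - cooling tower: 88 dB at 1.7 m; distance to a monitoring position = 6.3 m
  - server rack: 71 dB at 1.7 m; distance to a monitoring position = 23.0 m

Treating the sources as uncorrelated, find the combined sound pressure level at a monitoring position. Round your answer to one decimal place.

76.6 dB

Propagate each source to the receiver with L = L_ref − 20·log₁₀(r/r_ref), then add intensities.
cooling tower: 88 − 20·log₁₀(6.3/1.7) = 88 − 11.38 = 76.62 dB.
server rack: 71 − 20·log₁₀(23.0/1.7) = 71 − 22.63 = 48.37 dB.
Σ 10^(L/10) = 4.601e+07 → L_total = 10·log₁₀(4.601e+07) = 76.63 dB.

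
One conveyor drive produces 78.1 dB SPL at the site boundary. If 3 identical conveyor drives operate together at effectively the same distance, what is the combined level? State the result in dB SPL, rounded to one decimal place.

With 3 equal, uncorrelated contributions the intensity is 3× that of one unit, giving a rise of 10·log₁₀ 3.
L_total = 78.1 + 10·log₁₀(3) = 78.1 + 4.771 = 82.87 dB SPL.

82.9 dB SPL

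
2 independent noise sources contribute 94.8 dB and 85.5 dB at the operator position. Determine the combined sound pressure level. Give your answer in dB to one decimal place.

For uncorrelated sources the intensities add, so convert each level to linear form, sum, and take 10·log₁₀ of the total.
Σ 10^(L/10) = 10^(94.8/10) + 10^(85.5/10) = 3.375e+09.
L_total = 10·log₁₀(3.375e+09) = 95.28 dB.

95.3 dB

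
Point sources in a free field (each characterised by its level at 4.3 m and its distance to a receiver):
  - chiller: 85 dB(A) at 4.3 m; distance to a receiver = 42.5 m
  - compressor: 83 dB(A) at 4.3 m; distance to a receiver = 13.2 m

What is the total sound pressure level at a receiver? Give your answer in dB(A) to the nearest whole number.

First find each source's level at the receiver (point-source: −20·log₁₀(r/r_ref)), then combine on an intensity basis.
chiller: 85 − 20·log₁₀(42.5/4.3) = 85 − 19.90 = 65.10 dB(A).
compressor: 83 − 20·log₁₀(13.2/4.3) = 83 − 9.74 = 73.26 dB(A).
Σ 10^(L/10) = 2.441e+07 → L_total = 10·log₁₀(2.441e+07) = 73.88 dB(A).

74 dB(A)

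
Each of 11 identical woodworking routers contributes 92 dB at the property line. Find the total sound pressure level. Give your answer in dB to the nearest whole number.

N identical incoherent sources raise the level by 10·log₁₀ N.
L_total = 92 + 10·log₁₀(11) = 92 + 10.414 = 102.41 dB.

102 dB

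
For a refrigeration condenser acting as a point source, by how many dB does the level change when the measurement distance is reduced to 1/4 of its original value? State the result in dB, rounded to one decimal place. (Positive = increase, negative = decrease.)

+12.0 dB

Point-source spreading: ΔL = −20·log₁₀(r₂/r₁).
ΔL = −20·log₁₀(0.25) = +12.04 dB.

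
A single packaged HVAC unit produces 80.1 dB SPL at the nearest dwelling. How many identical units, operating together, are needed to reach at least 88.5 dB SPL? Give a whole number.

7

N identical sources give L₁ + 10·log₁₀ N, so require 10·log₁₀ N ≥ 88.5 − 80.1 = 8.4 dB.
N ≥ 10^(8.4/10) = 6.918, so N = 7.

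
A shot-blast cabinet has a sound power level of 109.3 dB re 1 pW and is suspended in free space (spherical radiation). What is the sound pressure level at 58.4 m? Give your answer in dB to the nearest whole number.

The power spreads over a sphere of area 4π·r², so L_p = L_w − 10·log₁₀(4π·r²).
4π·r² = 4.286e+04 m², 10·log₁₀ of that is 46.320 dB.
L_p = 109.3 − 46.320 = 62.98 dB.

63 dB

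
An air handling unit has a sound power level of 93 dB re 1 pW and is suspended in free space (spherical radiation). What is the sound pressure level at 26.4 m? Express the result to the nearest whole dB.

54 dB

Free-field spherical radiation: L_p = L_w − 10·log₁₀(4π·r²), r = 26.4 m.
4π·r² = 8758 m², 10·log₁₀ of that is 39.424 dB.
L_p = 93 − 39.424 = 53.58 dB.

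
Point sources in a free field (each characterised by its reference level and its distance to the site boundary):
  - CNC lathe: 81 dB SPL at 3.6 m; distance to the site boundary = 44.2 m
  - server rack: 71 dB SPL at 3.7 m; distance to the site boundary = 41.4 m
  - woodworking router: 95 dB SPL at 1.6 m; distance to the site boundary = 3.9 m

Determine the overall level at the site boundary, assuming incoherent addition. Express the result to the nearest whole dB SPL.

87 dB SPL

Propagate each source to the receiver with L = L_ref − 20·log₁₀(r/r_ref), then add intensities.
CNC lathe: 81 − 20·log₁₀(44.2/3.6) = 81 − 21.78 = 59.22 dB SPL.
server rack: 71 − 20·log₁₀(41.4/3.7) = 71 − 20.98 = 50.02 dB SPL.
woodworking router: 95 − 20·log₁₀(3.9/1.6) = 95 − 7.74 = 87.26 dB SPL.
Σ 10^(L/10) = 5.332e+08 → L_total = 10·log₁₀(5.332e+08) = 87.27 dB SPL.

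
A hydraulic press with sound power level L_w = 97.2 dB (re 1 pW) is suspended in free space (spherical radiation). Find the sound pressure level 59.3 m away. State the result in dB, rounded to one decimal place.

50.7 dB

L_p = L_w − 10·log₁₀(4π·r²) with r = 59.3 m.
4π·r² = 4.419e+04 m², 10·log₁₀ of that is 46.453 dB.
L_p = 97.2 − 46.453 = 50.75 dB.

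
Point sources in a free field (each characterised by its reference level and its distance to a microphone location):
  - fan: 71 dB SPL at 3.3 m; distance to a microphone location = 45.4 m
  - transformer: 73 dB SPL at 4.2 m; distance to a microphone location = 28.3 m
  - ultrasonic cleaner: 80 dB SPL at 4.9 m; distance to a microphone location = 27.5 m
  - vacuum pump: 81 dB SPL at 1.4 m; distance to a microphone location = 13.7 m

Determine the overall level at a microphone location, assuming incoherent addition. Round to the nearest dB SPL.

Apply inverse-square spreading to bring every level to the receiver, then sum 10^(L/10).
fan: 71 − 20·log₁₀(45.4/3.3) = 71 − 22.77 = 48.23 dB SPL.
transformer: 73 − 20·log₁₀(28.3/4.2) = 73 − 16.57 = 56.43 dB SPL.
ultrasonic cleaner: 80 − 20·log₁₀(27.5/4.9) = 80 − 14.98 = 65.02 dB SPL.
vacuum pump: 81 − 20·log₁₀(13.7/1.4) = 81 − 19.81 = 61.19 dB SPL.
Σ 10^(L/10) = 4.996e+06 → L_total = 10·log₁₀(4.996e+06) = 66.99 dB SPL.

67 dB SPL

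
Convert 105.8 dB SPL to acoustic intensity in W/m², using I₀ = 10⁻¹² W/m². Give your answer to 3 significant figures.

I = I₀·10^(L/10) = 10⁻¹² × 10^(105.8/10) = 10^(-1.420).

0.0380 W/m²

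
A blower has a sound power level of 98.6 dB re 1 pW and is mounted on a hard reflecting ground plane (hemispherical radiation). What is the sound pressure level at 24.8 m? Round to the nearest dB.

The power spreads over a hemisphere of area 2π·r², so L_p = L_w − 10·log₁₀(2π·r²).
2π·r² = 3864 m², 10·log₁₀ of that is 35.871 dB.
L_p = 98.6 − 35.871 = 62.73 dB.

63 dB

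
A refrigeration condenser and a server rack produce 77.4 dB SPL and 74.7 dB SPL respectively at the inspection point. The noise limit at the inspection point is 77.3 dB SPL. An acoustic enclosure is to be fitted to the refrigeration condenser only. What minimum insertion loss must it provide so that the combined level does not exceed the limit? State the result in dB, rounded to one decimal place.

3.6 dB

Fixed contribution from the other source: Σ 10^(L/10) = 10^(74.7/10) = 2.951e+07 (74.70 dB SPL).
To meet 77.3 dB SPL overall, the treated refrigeration condenser may contribute at most 10^(77.3/10) − 2.951e+07 = 2.419e+07, i.e. 73.84 dB SPL.
Required insertion loss = 77.4 − 73.84 = 3.56 dB.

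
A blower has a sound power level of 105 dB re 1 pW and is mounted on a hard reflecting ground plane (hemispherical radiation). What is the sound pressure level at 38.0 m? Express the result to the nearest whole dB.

65 dB

L_p = L_w − 10·log₁₀(2π·r²) with r = 38.0 m.
2π·r² = 9073 m², 10·log₁₀ of that is 39.577 dB.
L_p = 105 − 39.577 = 65.42 dB.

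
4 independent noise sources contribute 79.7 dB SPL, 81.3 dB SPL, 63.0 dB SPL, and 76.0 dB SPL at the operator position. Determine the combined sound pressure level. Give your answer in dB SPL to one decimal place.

84.3 dB SPL

For uncorrelated sources the intensities add, so convert each level to linear form, sum, and take 10·log₁₀ of the total.
Σ 10^(L/10) = 10^(79.7/10) + 10^(81.3/10) + 10^(63.0/10) + 10^(76.0/10) = 2.700e+08.
L_total = 10·log₁₀(2.700e+08) = 84.31 dB SPL.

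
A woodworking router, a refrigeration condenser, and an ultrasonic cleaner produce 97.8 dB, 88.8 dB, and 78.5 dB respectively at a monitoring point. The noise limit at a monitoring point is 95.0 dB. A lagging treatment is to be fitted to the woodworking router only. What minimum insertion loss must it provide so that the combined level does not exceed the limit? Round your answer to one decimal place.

4.1 dB

Everything except the woodworking router sums to 10^(88.8/10) + 10^(78.5/10) = 8.294e+08 in linear terms, 89.19 dB.
To meet 95.0 dB overall, the treated woodworking router may contribute at most 10^(95.0/10) − 8.294e+08 = 2.333e+09, i.e. 93.68 dB.
Required insertion loss = 97.8 − 93.68 = 4.12 dB.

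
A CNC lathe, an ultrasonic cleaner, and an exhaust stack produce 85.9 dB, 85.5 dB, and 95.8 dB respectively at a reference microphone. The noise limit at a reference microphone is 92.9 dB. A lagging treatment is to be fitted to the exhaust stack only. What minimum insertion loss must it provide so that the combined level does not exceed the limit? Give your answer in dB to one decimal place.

5.0 dB

The untreated sources together contribute 10^(85.9/10) + 10^(85.5/10) = 7.439e+08, i.e. 88.71 dB.
To meet 92.9 dB overall, the treated exhaust stack may contribute at most 10^(92.9/10) − 7.439e+08 = 1.206e+09, i.e. 90.81 dB.
So the exhaust stack must be reduced from 95.8 to 90.81 dB: IL = 4.99 dB.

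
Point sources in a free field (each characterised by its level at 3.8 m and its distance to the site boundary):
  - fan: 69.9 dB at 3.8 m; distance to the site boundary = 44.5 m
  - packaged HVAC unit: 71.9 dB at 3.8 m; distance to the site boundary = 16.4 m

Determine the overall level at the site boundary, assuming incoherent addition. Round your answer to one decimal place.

59.6 dB

First find each source's level at the receiver (point-source: −20·log₁₀(r/r_ref)), then combine on an intensity basis.
fan: 69.9 − 20·log₁₀(44.5/3.8) = 69.9 − 21.37 = 48.53 dB.
packaged HVAC unit: 71.9 − 20·log₁₀(16.4/3.8) = 71.9 − 12.70 = 59.20 dB.
Σ 10^(L/10) = 9.028e+05 → L_total = 10·log₁₀(9.028e+05) = 59.56 dB.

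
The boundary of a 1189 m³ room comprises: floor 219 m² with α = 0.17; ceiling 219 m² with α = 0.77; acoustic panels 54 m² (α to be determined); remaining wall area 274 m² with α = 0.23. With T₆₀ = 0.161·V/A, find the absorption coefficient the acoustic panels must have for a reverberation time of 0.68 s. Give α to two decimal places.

0.23

From T₆₀ = 0.161·V/A, the target T₆₀ = 0.68 s needs A = 0.161·1189/0.68 = 281.51 m².
Absorption from the other surfaces = 219·0.17 + 219·0.77 + 274·0.23 = 268.88 m², so the acoustic panels must supply 12.63 m² over 54 m².
α = 12.63/54 = 0.234.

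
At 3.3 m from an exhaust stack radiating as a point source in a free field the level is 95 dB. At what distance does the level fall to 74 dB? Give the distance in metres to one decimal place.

For a point source L₁ − L₂ = 20·log₁₀(r₂/r₁), so r₂ = r₁·10^((L₁−L₂)/20).
r₂ = 3.3·10^((95−74)/20) = 3.3·10^(21.0/20) = 37.03 m.

37.0 m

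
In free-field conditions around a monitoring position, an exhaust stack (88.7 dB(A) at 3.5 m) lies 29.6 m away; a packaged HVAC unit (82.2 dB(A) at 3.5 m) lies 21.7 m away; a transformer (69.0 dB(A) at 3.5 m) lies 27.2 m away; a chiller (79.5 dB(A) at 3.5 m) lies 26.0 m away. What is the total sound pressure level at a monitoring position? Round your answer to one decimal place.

Apply inverse-square spreading to bring every level to the receiver, then sum 10^(L/10).
exhaust stack: 88.7 − 20·log₁₀(29.6/3.5) = 88.7 − 18.54 = 70.16 dB(A).
packaged HVAC unit: 82.2 − 20·log₁₀(21.7/3.5) = 82.2 − 15.85 = 66.35 dB(A).
transformer: 69.0 − 20·log₁₀(27.2/3.5) = 69.0 − 17.81 = 51.19 dB(A).
chiller: 79.5 − 20·log₁₀(26.0/3.5) = 79.5 − 17.42 = 62.08 dB(A).
Σ 10^(L/10) = 1.643e+07 → L_total = 10·log₁₀(1.643e+07) = 72.16 dB(A).

72.2 dB(A)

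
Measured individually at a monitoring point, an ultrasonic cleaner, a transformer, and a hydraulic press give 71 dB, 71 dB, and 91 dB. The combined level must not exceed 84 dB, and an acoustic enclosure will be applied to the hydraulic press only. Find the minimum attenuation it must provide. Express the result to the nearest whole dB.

7 dB

Everything except the hydraulic press sums to 10^(71/10) + 10^(71/10) = 2.518e+07 in linear terms, 74.01 dB.
The limit corresponds to 10^(84/10) = 2.512e+08; subtracting the fixed part leaves 2.260e+08 for the hydraulic press, i.e. 83.54 dB.
So the hydraulic press must be reduced from 91 to 83.54 dB: IL = 7.46 dB.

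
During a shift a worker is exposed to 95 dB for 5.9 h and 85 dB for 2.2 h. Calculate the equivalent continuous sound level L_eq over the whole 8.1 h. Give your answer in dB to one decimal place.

93.8 dB

The energy average is taken in the linear domain: L_eq = 10·log₁₀[(Σ tᵢ·10^(Lᵢ/10))/T], T = 8.1 h.
Σ tᵢ·10^(Lᵢ/10) = 5.9·10^(95/10) + 2.2·10^(85/10) = 1.935e+10.
L_eq = 10·log₁₀(1.935e+10/8.1) = 93.78 dB.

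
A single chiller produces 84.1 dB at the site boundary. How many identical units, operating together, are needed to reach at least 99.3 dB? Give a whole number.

34

Need L₁ + 10·log₁₀ N ≥ 99.3, i.e. log₁₀ N ≥ 1.52.
N ≥ 10^(15.2/10) = 33.113, so N = 34.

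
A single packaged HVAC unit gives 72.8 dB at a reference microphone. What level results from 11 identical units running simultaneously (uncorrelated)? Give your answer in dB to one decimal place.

L_total = L₁ + 10·log₁₀ N for N identical incoherent sources.
L_total = 72.8 + 10·log₁₀(11) = 72.8 + 10.414 = 83.21 dB.

83.2 dB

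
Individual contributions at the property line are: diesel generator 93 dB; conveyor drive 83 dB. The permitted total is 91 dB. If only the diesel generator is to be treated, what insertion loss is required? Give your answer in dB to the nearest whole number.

Everything except the diesel generator sums to 10^(83/10) = 1.995e+08 in linear terms, 83.00 dB.
The limit corresponds to 10^(91/10) = 1.259e+09; subtracting the fixed part leaves 1.059e+09 for the diesel generator, i.e. 90.25 dB.
Required insertion loss = 93 − 90.25 = 2.75 dB.

3 dB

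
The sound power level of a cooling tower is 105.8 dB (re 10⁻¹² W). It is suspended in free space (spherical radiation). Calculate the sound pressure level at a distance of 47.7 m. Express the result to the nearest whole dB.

61 dB

L_p = L_w − 10·log₁₀(4π·r²) with r = 47.7 m.
4π·r² = 2.859e+04 m², 10·log₁₀ of that is 44.562 dB.
L_p = 105.8 − 44.562 = 61.24 dB.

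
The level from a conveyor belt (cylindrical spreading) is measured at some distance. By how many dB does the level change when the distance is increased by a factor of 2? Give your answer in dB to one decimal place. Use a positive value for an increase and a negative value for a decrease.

Line-source spreading: ΔL = −10·log₁₀(r₂/r₁).
ΔL = −10·log₁₀(2) = -3.01 dB.

-3.0 dB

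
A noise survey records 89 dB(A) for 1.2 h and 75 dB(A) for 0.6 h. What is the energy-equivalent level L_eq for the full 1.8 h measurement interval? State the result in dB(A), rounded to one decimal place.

87.3 dB(A)

Weight each interval's intensity by its duration and average over T = 1.8 h:
Σ tᵢ·10^(Lᵢ/10) = 1.2·10^(89/10) + 0.6·10^(75/10) = 9.722e+08.
L_eq = 10·log₁₀(9.722e+08/1.8) = 87.32 dB(A).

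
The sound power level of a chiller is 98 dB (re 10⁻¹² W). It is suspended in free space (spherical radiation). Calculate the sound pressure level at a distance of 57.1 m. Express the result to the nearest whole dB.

Free-field spherical radiation: L_p = L_w − 10·log₁₀(4π·r²), r = 57.1 m.
4π·r² = 4.097e+04 m², 10·log₁₀ of that is 46.125 dB.
L_p = 98 − 46.125 = 51.88 dB.

52 dB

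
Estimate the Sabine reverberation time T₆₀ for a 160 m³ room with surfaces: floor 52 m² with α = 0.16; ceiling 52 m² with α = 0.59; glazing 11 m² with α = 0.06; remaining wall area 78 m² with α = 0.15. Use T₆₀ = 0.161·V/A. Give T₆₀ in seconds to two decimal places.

Total absorption A = 52·0.16 + 52·0.59 + 11·0.06 + 78·0.15 = 51.36 m² sabins.
T₆₀ = 0.161·V/A = 0.161·160/51.36 = 0.502 s.

0.50 s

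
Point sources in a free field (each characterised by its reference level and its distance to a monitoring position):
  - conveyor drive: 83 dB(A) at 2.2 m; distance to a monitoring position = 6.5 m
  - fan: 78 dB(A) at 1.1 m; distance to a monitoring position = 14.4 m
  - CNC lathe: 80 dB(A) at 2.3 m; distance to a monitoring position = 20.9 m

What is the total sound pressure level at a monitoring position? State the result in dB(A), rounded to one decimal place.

73.9 dB(A)

Propagate each source to the receiver with L = L_ref − 20·log₁₀(r/r_ref), then add intensities.
conveyor drive: 83 − 20·log₁₀(6.5/2.2) = 83 − 9.41 = 73.59 dB(A).
fan: 78 − 20·log₁₀(14.4/1.1) = 78 − 22.34 = 55.66 dB(A).
CNC lathe: 80 − 20·log₁₀(20.9/2.3) = 80 − 19.17 = 60.83 dB(A).
Σ 10^(L/10) = 2.444e+07 → L_total = 10·log₁₀(2.444e+07) = 73.88 dB(A).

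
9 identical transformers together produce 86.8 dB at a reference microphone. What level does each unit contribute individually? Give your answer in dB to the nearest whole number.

Dividing the total intensity by 9 lowers the level by 10·log₁₀ 9 = 9.542 dB: L₁ = 86.8 − 9.542.

77 dB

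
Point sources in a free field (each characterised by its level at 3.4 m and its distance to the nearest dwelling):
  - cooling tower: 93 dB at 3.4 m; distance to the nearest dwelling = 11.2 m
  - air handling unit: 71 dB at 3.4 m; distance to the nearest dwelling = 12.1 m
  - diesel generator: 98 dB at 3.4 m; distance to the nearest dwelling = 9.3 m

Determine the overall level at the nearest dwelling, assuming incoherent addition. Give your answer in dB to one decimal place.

Propagate each source to the receiver with L = L_ref − 20·log₁₀(r/r_ref), then add intensities.
cooling tower: 93 − 20·log₁₀(11.2/3.4) = 93 − 10.35 = 82.65 dB.
air handling unit: 71 − 20·log₁₀(12.1/3.4) = 71 − 11.03 = 59.97 dB.
diesel generator: 98 − 20·log₁₀(9.3/3.4) = 98 − 8.74 = 89.26 dB.
Σ 10^(L/10) = 1.028e+09 → L_total = 10·log₁₀(1.028e+09) = 90.12 dB.

90.1 dB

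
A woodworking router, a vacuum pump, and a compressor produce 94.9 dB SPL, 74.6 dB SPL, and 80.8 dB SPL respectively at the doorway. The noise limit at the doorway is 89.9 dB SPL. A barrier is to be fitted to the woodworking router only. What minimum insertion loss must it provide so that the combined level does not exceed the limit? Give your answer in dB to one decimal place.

Fixed contribution from the other sources: Σ 10^(L/10) = 10^(74.6/10) + 10^(80.8/10) = 1.491e+08 (81.73 dB SPL).
The limit corresponds to 10^(89.9/10) = 9.772e+08; subtracting the fixed part leaves 8.282e+08 for the woodworking router, i.e. 89.18 dB SPL.
So the woodworking router must be reduced from 94.9 to 89.18 dB SPL: IL = 5.72 dB.

5.7 dB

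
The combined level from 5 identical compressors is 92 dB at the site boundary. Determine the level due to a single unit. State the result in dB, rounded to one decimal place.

85.0 dB

Dividing the total intensity by 5 lowers the level by 10·log₁₀ 5 = 6.990 dB: L₁ = 92 − 6.990.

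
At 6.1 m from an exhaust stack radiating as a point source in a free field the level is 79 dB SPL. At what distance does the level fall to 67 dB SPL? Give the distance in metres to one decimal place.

24.3 m

For a point source L₁ − L₂ = 20·log₁₀(r₂/r₁), so r₂ = r₁·10^((L₁−L₂)/20).
r₂ = 6.1·10^((79−67)/20) = 6.1·10^(12.0/20) = 24.28 m.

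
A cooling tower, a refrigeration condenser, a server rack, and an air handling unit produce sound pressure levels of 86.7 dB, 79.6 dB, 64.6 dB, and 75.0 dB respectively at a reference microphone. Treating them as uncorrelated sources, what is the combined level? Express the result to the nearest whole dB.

For uncorrelated sources the intensities add, so convert each level to linear form, sum, and take 10·log₁₀ of the total.
Σ 10^(L/10) = 10^(86.7/10) + 10^(79.6/10) + 10^(64.6/10) + 10^(75.0/10) = 5.934e+08.
L_total = 10·log₁₀(5.934e+08) = 87.73 dB.

88 dB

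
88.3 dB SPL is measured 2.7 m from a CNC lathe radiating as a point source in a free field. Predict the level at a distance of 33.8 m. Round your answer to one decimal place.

Point-source attenuation: ΔL = 20·log₁₀(r₂/r₁) = 20·log₁₀(33.8/2.7) = 21.951 dB.
L₂ = 88.3 − 20·log₁₀(33.8/2.7) = 88.3 − 21.951 = 66.35 dB SPL.

66.3 dB SPL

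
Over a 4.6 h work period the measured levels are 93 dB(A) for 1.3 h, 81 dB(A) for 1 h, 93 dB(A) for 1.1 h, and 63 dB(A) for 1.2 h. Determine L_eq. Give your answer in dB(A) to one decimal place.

90.3 dB(A)

The energy average is taken in the linear domain: L_eq = 10·log₁₀[(Σ tᵢ·10^(Lᵢ/10))/T], T = 4.6 h.
Σ tᵢ·10^(Lᵢ/10) = 1.3·10^(93/10) + 1·10^(81/10) + 1.1·10^(93/10) + 1.2·10^(63/10) = 4.917e+09.
L_eq = 10·log₁₀(4.917e+09/4.6) = 90.29 dB(A).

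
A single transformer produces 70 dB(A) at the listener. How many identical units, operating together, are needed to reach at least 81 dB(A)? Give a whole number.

13

N identical sources give L₁ + 10·log₁₀ N, so require 10·log₁₀ N ≥ 81 − 70 = 11.0 dB.
N ≥ 10^(11.0/10) = 12.589, so N = 13.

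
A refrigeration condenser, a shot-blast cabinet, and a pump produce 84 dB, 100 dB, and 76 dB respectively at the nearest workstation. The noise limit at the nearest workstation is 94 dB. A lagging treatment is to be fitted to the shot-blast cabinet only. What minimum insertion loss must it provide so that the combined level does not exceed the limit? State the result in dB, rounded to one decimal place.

6.5 dB

Fixed contribution from the other sources: Σ 10^(L/10) = 10^(84/10) + 10^(76/10) = 2.910e+08 (84.64 dB).
The limit corresponds to 10^(94/10) = 2.512e+09; subtracting the fixed part leaves 2.221e+09 for the shot-blast cabinet, i.e. 93.47 dB.
So the shot-blast cabinet must be reduced from 100 to 93.47 dB: IL = 6.53 dB.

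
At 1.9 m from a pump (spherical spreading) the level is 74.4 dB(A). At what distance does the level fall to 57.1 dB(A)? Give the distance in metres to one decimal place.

13.9 m

Point-source spreading drops the level by 20·log₁₀(r₂/r₁); inverting, r₂/r₁ = 10^(ΔL/20).
r₂ = 1.9·10^((74.4−57.1)/20) = 1.9·10^(17.3/20) = 13.92 m.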